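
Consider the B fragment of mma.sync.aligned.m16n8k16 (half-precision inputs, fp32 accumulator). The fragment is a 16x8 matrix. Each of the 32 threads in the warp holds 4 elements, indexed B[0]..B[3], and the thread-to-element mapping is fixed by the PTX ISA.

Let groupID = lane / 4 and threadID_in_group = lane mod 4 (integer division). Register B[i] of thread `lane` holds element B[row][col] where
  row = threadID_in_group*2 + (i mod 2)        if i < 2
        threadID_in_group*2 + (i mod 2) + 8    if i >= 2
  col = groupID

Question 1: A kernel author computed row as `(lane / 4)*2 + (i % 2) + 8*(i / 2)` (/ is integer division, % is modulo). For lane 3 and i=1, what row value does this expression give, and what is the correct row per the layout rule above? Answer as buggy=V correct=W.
`(lane / 4)*2 + (i % 2) + 8*(i / 2)`[3,1]=>1
3: grp=0,tig=3
[1] (3*2+1+0,0) = (7,0)
row: 1 vs 7

buggy=1 correct=7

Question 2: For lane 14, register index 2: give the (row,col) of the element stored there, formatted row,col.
L=14->g=14>>2=3, t=14&3=2
[2]->row 2·2+0+8=12  col g=3

12,3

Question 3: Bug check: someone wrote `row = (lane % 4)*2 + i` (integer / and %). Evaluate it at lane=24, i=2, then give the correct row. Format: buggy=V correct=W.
buggy=2 correct=8

`(lane % 4)*2 + i`[24,2]→2
24: G=6,T=0
[2] (0*2+0+8,6) = (8,6)
row: 2 vs 8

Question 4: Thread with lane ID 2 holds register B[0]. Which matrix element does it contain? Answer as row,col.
2: g=0,t=2
[0] (2*2+0+0,0) = (4,0)

4,0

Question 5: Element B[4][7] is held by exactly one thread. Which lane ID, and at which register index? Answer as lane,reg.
30,0

c=7⇒gr=7  r=4⇒Rb=0,th=2,odd=0
L=7*4+2=30  i=0*2+0=0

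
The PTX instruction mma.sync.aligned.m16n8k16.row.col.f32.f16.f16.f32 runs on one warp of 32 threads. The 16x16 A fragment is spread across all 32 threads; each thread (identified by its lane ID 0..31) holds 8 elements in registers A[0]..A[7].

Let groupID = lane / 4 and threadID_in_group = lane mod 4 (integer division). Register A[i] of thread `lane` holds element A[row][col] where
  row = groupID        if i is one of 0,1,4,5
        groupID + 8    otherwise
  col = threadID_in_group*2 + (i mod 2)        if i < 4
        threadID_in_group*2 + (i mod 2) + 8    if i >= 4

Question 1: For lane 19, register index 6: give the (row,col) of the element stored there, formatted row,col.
lane 19: gr=4 (19/4), th=3 (19%4)
i=6: r=4+8=12, c=3*2+0+8=14

12,14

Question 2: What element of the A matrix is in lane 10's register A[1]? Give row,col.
lane 10: G=2 (10/4), T=2 (10%4)
i=1: r=2+0=2, c=2*2+1+0=5

2,5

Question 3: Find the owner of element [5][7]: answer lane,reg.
23,1

r=5→G=5,rhi=0  c=7→chi=0,T=3,p=1
L=5*4+3=23  i=0*4+0*2+1=1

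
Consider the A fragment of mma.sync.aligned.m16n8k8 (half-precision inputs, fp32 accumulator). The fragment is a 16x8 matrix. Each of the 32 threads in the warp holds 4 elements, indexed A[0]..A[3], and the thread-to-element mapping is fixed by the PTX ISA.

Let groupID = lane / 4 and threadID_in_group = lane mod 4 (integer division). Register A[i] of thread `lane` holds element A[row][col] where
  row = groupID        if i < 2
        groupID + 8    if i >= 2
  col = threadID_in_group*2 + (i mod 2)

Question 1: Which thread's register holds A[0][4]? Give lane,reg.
r=0⇒gr=0,Rb=0  c=4⇒th=2,odd=0
L=0*4+2=2  i=0*2+0=0

2,0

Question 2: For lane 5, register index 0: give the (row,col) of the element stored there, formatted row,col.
L=5->g=5>>2=1, t=5&3=1
[0]->row 1+0=1  col 1·2+0=2

1,2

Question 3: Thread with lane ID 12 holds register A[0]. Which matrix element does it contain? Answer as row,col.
3,0

L=12->g=12>>2=3, t=12&3=0
[0]->row 3+0=3  col 0·2+0=0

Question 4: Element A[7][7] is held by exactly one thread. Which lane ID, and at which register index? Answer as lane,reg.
r: 7->gid=7,r8=0  c: 7->tid=3,i&1=1
L=7*4+3=31  i=0*2+1=1

31,1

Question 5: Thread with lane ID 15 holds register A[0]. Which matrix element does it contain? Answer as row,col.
15: gr=3,th=3
[0] (3+0,3*2+0) = (3,6)

3,6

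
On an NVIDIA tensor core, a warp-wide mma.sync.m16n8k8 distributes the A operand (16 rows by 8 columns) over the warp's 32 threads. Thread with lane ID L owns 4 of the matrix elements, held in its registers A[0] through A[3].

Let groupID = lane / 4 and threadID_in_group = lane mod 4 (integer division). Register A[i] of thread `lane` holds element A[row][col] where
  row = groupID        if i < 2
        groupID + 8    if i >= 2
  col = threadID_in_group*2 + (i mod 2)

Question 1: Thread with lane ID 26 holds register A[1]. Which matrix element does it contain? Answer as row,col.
lane 26->26/4=6, 26 mod 4=2
i=1  r:6+0->6  c:2·2+1->5

6,5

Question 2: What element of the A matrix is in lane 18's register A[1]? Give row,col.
lane 18: G=4 (18/4), T=2 (18%4)
i=1: r=4+0=4, c=2*2+1=5

4,5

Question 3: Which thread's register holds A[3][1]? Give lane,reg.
r: 3->gid=3,r8=0  c: 1->tid=0,i&1=1
L=3*4+0=12  i=0*2+1=1

12,1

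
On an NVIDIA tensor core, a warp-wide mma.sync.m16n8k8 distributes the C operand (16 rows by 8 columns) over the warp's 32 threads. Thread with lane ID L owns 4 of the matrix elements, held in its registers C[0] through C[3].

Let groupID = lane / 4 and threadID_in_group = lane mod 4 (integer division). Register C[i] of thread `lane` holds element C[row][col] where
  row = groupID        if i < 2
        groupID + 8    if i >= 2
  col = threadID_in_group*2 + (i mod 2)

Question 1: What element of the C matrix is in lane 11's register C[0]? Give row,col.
2,6

lane 11: grp=2 (11/4), tig=3 (11%4)
i=0: r=2+0=2, c=3*2+0=6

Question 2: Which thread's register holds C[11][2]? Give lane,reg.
13,2

r:11=>grp=3,rB=1  c:2=>tig=1,lo=0
L=3*4+1=13  i=1*2+0=2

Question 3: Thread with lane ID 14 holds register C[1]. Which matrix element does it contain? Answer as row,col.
L=14->g=14>>2=3, t=14&3=2
[1]->row 3+0=3  col 2·2+1=5

3,5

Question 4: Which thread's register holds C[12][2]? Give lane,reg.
17,2

r:12=>grp=4,rB=1  c:2=>tig=1,lo=0
L=4*4+1=17  i=1*2+0=2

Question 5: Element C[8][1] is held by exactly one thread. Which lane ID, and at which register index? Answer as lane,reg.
0,3

r=8→G=0,rhi=1  c=1→T=0,p=1
L=0*4+0=0  i=1*2+1=3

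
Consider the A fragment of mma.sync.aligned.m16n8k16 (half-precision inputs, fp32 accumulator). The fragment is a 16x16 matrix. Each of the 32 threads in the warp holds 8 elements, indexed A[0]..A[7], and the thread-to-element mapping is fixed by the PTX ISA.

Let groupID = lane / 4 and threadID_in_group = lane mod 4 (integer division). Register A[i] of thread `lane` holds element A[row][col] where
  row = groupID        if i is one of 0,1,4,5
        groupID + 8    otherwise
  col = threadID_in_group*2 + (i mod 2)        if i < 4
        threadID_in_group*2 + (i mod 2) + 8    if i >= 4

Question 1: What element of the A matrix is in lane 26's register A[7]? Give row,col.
14,13

26: grp=6,tig=2
[7] (6+8,2*2+1+8) = (14,13)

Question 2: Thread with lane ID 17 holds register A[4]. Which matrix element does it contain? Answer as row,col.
4,10

lane 17->17/4=4, 17 mod 4=1
i=4  r:4+0->4  c:2·1+0+8->10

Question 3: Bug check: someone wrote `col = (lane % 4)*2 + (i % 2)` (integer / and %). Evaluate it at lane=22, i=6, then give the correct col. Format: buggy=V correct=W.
buggy=4 correct=12

`(lane % 4)*2 + (i % 2)`[22,6]->4
lane 22->22/4=5, 22 mod 4=2
i=6  r:5+8->13  c:2·2+0+8->12
col: 4 vs 12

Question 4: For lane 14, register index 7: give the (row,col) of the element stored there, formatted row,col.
11,13

lane 14⇒14/4=3, 14 mod 4=2
i=7  r:3+8⇒11  c:2·2+1+8⇒13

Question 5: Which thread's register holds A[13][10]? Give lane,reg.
21,6

r: 13->gid=5,r8=1  c: 10->c8=1,tid=1,i&1=0
L=5*4+1=21  i=1*4+1*2+0=6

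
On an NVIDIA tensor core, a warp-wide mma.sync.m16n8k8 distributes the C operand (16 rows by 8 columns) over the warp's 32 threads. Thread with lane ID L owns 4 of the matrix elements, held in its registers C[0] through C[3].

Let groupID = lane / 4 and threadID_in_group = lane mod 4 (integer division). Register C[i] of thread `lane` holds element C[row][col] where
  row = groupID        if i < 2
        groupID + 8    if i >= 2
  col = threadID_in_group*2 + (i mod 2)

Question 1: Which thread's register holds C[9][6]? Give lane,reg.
7,2

r: 9->gid=1,r8=1  c: 6->tid=3,i&1=0
L=1*4+3=7  i=1*2+0=2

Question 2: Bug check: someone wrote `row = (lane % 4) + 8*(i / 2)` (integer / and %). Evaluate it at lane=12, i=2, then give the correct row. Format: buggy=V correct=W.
buggy=8 correct=11

`(lane % 4) + 8*(i / 2)`[12,2]⇒8
12: gr=3,th=0
[2] (3+8,0*2+0) = (11,0)
row: 8 vs 11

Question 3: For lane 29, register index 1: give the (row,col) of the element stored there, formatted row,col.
7,3

29: grp=7,tig=1
[1] (7+0,1*2+1) = (7,3)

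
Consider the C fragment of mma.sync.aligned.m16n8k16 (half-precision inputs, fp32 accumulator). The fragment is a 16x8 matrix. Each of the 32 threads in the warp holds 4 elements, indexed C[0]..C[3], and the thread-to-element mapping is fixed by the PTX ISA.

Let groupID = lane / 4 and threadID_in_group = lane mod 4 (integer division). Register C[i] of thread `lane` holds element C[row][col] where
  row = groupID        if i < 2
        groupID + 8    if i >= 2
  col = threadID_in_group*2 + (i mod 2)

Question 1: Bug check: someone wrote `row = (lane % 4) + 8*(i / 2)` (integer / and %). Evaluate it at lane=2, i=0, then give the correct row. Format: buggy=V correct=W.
buggy=2 correct=0

`(lane % 4) + 8*(i / 2)`[2,0]→2
L=2→G=2>>2=0, T=2&3=2
[0]→row 0+0=0  col 2·2+0=4
row: 2 vs 0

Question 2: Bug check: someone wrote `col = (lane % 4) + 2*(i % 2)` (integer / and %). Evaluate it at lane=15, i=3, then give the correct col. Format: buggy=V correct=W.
`(lane % 4) + 2*(i % 2)`[15,3]->5
lane 15: gid=3 (15/4), tid=3 (15%4)
i=3: r=3+8=11, c=3*2+1=7
col: 5 vs 7

buggy=5 correct=7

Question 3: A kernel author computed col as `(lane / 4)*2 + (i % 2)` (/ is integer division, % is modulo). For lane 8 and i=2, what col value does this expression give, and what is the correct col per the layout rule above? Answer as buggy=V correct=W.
`(lane / 4)*2 + (i % 2)`[8,2]=>4
lane 8=>8/4=2, 8 mod 4=0
i=2  r:2+8=>10  c:2·0+0=>0
col: 4 vs 0

buggy=4 correct=0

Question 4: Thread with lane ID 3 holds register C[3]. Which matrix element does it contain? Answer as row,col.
lane 3→3/4=0, 3 mod 4=3
i=3  r:0+8→8  c:2·3+1→7

8,7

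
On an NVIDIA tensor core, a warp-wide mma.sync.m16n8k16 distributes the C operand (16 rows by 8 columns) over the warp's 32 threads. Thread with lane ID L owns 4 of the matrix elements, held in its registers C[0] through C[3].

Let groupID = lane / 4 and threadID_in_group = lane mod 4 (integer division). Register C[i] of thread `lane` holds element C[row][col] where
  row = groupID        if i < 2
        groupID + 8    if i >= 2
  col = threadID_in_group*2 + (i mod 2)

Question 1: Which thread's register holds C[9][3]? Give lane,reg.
5,3

r: 9->gid=1,r8=1  c: 3->tid=1,i&1=1
L=1*4+1=5  i=1*2+1=3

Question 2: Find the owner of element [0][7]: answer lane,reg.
3,1

r=0->g=0,rb=0  c=7->t=3,b0=1
L=0*4+3=3  i=0*2+1=1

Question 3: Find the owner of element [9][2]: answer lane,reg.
r: 9->gid=1,r8=1  c: 2->tid=1,i&1=0
L=1*4+1=5  i=1*2+0=2

5,2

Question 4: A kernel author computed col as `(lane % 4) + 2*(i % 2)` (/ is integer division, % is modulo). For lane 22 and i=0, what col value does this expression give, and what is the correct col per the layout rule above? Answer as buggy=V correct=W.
`(lane % 4) + 2*(i % 2)`[22,0]=>2
lane 22=>22/4=5, 22 mod 4=2
i=0  r:5+0=>5  c:2·2+0=>4
col: 2 vs 4

buggy=2 correct=4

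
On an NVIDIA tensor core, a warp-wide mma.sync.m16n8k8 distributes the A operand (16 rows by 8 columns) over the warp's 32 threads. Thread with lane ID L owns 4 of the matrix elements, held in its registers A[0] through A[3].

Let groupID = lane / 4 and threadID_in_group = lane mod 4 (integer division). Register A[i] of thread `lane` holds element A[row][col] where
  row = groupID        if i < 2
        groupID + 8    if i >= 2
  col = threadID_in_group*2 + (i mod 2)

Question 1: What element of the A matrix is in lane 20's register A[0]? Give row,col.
lane 20⇒20/4=5, 20 mod 4=0
i=0  r:5+0⇒5  c:2·0+0⇒0

5,0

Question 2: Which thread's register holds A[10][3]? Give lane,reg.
9,3

r:10=>grp=2,rB=1  c:3=>tig=1,lo=1
L=2*4+1=9  i=1*2+1=3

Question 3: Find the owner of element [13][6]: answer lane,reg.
r=13->g=5,rb=1  c=6->t=3,b0=0
L=5*4+3=23  i=1*2+0=2

23,2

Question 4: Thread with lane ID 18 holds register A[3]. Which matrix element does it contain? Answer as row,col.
12,5

L=18→G=18>>2=4, T=18&3=2
[3]→row 4+8=12  col 2·2+1=5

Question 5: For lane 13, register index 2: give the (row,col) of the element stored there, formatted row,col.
11,2

lane 13: g=3 (13/4), t=1 (13%4)
i=2: r=3+8=11, c=1*2+0=2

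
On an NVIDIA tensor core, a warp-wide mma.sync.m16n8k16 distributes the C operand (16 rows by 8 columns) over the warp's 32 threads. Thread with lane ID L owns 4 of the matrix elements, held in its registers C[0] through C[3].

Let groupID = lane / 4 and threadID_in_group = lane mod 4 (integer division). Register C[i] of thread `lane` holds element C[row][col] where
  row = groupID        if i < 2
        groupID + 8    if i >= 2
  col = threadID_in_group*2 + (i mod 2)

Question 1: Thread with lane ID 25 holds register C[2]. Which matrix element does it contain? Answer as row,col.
25: gr=6,th=1
[2] (6+8,1*2+0) = (14,2)

14,2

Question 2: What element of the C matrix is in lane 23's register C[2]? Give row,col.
L=23->gid=23>>2=5, tid=23&3=3
[2]->row 5+8=13  col 3·2+0=6

13,6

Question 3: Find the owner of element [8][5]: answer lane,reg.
r=8→G=0,rhi=1  c=5→T=2,p=1
L=0*4+2=2  i=1*2+1=3

2,3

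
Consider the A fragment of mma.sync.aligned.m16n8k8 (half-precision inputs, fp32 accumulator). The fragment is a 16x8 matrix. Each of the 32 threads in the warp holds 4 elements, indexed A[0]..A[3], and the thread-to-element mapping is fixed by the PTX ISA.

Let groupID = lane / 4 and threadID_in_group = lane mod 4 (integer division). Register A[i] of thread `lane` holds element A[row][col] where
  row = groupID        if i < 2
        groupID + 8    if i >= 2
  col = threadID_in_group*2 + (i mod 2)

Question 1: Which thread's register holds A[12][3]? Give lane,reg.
17,3

r:12=>grp=4,rB=1  c:3=>tig=1,lo=1
L=4*4+1=17  i=1*2+1=3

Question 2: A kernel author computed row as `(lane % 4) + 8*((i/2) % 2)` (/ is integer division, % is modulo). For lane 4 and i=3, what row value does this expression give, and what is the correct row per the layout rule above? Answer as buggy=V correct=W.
buggy=8 correct=9

`(lane % 4) + 8*((i/2) % 2)`[4,3]->8
L=4->g=4>>2=1, t=4&3=0
[3]->row 1+8=9  col 0·2+1=1
row: 8 vs 9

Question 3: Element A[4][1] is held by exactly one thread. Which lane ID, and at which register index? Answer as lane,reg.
16,1

r=4→G=4,rhi=0  c=1→T=0,p=1
L=4*4+0=16  i=0*2+1=1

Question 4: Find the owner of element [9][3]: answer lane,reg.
5,3

r=9⇒gr=1,Rb=1  c=3⇒th=1,odd=1
L=1*4+1=5  i=1*2+1=3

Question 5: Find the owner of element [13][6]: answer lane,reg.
r=13→G=5,rhi=1  c=6→T=3,p=0
L=5*4+3=23  i=1*2+0=2

23,2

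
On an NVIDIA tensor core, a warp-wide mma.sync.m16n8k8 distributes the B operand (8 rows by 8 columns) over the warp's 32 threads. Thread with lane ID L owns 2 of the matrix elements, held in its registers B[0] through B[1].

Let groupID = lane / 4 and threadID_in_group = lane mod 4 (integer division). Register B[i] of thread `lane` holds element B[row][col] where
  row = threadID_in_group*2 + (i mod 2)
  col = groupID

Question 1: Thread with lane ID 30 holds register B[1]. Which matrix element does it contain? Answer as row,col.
5,7

L=30=>grp=30>>2=7, tig=30&3=2
[1]=>row 2·2+1=5  col grp=7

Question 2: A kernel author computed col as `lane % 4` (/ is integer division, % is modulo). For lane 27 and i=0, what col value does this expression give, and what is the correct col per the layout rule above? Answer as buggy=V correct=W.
`lane % 4`[27,0]->3
L=27->g=27>>2=6, t=27&3=3
[0]->row 3·2+0=6  col g=6
col: 3 vs 6

buggy=3 correct=6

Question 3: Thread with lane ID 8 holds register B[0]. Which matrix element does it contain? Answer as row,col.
8: gr=2,th=0
[0] (0*2+0,2) = (0,2)

0,2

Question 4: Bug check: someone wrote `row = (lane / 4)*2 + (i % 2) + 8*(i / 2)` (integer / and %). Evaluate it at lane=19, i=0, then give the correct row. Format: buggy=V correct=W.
buggy=8 correct=6

`(lane / 4)*2 + (i % 2) + 8*(i / 2)`[19,0]->8
19: g=4,t=3
[0] (3*2+0,4) = (6,4)
row: 8 vs 6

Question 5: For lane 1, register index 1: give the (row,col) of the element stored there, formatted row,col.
lane 1: grp=0 (1/4), tig=1 (1%4)
i=1: r=1*2+1=3, c=grp=0

3,0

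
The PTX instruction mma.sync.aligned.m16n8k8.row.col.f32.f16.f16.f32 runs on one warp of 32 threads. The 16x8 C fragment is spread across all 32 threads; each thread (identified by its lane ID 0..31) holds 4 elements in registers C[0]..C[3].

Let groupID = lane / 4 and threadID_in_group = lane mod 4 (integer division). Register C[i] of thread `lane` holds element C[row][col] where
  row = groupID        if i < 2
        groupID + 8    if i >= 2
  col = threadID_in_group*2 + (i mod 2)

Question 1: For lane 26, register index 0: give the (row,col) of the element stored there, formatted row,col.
L=26=>grp=26>>2=6, tig=26&3=2
[0]=>row 6+0=6  col 2·2+0=4

6,4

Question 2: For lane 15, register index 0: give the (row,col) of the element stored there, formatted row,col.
3,6

L=15=>grp=15>>2=3, tig=15&3=3
[0]=>row 3+0=3  col 3·2+0=6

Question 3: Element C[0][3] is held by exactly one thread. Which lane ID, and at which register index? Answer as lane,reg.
r: 0->gid=0,r8=0  c: 3->tid=1,i&1=1
L=0*4+1=1  i=0*2+1=1

1,1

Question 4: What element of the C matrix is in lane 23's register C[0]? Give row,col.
5,6

23: gid=5,tid=3
[0] (5+0,3*2+0) = (5,6)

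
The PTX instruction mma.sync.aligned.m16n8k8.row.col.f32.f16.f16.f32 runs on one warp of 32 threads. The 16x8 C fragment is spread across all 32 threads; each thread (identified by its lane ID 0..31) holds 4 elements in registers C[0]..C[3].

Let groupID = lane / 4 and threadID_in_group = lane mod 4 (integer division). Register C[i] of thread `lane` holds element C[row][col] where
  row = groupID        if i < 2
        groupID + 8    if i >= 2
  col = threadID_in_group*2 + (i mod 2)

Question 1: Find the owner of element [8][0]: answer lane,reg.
0,2

r=8→G=0,rhi=1  c=0→T=0,p=0
L=0*4+0=0  i=1*2+0=2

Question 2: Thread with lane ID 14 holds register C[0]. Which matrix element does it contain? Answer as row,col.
L=14⇒gr=14>>2=3, th=14&3=2
[0]⇒row 3+0=3  col 2·2+0=4

3,4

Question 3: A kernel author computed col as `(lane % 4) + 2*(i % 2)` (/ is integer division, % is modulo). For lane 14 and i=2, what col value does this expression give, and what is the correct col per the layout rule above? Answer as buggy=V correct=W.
`(lane % 4) + 2*(i % 2)`[14,2]->2
lane 14->14/4=3, 14 mod 4=2
i=2  r:3+8->11  c:2·2+0->4
col: 2 vs 4

buggy=2 correct=4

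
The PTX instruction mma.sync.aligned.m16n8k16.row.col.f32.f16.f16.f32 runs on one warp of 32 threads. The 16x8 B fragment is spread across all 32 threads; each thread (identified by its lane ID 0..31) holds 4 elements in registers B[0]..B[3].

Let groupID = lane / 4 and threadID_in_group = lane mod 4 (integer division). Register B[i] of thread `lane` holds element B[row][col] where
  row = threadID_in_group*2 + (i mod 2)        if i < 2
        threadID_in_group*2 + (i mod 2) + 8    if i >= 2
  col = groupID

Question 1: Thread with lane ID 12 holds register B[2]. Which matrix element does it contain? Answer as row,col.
8,3

L=12->gid=12>>2=3, tid=12&3=0
[2]->row 0·2+0+8=8  col gid=3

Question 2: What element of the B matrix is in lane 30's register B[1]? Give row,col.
5,7

lane 30: gid=7 (30/4), tid=2 (30%4)
i=1: r=2*2+1+0=5, c=gid=7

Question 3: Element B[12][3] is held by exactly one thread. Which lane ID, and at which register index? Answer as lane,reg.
14,2

c=3->g=3  r=12->rb=1,t=2,b0=0
L=3*4+2=14  i=1*2+0=2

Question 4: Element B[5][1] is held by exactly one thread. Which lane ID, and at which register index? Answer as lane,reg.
6,1

c=1⇒gr=1  r=5⇒Rb=0,th=2,odd=1
L=1*4+2=6  i=0*2+1=1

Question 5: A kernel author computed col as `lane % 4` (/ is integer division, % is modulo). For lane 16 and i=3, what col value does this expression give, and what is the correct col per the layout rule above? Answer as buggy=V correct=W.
buggy=0 correct=4

`lane % 4`[16,3]->0
lane 16->16/4=4, 16 mod 4=0
i=3  r:2·0+1+8->9  c:4
col: 0 vs 4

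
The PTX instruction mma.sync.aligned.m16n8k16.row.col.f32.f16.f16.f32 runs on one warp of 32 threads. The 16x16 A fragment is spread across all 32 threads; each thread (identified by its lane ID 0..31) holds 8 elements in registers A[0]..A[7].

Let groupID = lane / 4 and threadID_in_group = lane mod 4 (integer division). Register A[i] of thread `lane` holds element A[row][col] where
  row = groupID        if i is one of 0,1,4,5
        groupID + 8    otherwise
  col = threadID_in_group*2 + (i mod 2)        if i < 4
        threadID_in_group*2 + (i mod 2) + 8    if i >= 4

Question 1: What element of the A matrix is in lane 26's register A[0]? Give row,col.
L=26=>grp=26>>2=6, tig=26&3=2
[0]=>row 6+0=6  col 2·2+0+0=4

6,4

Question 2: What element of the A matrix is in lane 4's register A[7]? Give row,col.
L=4=>grp=4>>2=1, tig=4&3=0
[7]=>row 1+8=9  col 0·2+1+8=9

9,9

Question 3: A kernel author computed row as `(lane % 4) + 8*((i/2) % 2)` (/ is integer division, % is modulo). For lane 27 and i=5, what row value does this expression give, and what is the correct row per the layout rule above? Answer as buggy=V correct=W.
`(lane % 4) + 8*((i/2) % 2)`[27,5]->3
lane 27: g=6 (27/4), t=3 (27%4)
i=5: r=6+0=6, c=3*2+1+8=15
row: 3 vs 6

buggy=3 correct=6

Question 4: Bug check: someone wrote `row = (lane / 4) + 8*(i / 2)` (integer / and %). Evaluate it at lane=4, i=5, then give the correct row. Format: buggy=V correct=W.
buggy=17 correct=1

`(lane / 4) + 8*(i / 2)`[4,5]->17
lane 4->4/4=1, 4 mod 4=0
i=5  r:1+0->1  c:2·0+1+8->9
row: 17 vs 1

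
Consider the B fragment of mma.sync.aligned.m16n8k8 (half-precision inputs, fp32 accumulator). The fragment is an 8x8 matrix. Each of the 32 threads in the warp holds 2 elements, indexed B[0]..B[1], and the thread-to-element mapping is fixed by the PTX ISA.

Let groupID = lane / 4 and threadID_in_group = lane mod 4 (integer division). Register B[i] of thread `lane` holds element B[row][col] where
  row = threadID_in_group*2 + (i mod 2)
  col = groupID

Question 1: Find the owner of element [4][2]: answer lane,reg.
10,0

c:2=>grp=2  r:4=>tig=2,lo=0
L=2*4+2=10  i=0=0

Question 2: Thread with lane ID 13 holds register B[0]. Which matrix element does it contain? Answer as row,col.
L=13⇒gr=13>>2=3, th=13&3=1
[0]⇒row 1·2+0=2  col gr=3

2,3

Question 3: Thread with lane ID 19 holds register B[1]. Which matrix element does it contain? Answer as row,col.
7,4

lane 19=>19/4=4, 19 mod 4=3
i=1  r:2·3+1=>7  c:4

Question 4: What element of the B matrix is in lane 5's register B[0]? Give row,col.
lane 5: g=1 (5/4), t=1 (5%4)
i=0: r=1*2+0=2, c=g=1

2,1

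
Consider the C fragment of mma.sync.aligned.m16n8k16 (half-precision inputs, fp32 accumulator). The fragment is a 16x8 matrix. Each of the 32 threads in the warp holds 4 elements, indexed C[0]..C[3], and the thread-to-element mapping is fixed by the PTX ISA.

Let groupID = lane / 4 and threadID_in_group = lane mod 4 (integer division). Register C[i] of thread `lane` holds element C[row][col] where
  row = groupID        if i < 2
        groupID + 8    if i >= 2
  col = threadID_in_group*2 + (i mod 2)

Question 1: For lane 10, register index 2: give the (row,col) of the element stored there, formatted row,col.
10,4

lane 10->10/4=2, 10 mod 4=2
i=2  r:2+8->10  c:2·2+0->4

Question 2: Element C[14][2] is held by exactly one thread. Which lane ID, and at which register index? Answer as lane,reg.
r: 14->gid=6,r8=1  c: 2->tid=1,i&1=0
L=6*4+1=25  i=1*2+0=2

25,2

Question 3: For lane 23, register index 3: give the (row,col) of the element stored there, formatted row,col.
L=23=>grp=23>>2=5, tig=23&3=3
[3]=>row 5+8=13  col 3·2+1=7

13,7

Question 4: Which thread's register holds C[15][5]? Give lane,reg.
r=15->g=7,rb=1  c=5->t=2,b0=1
L=7*4+2=30  i=1*2+1=3

30,3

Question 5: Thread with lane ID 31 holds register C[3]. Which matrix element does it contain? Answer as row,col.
15,7

lane 31: g=7 (31/4), t=3 (31%4)
i=3: r=7+8=15, c=3*2+1=7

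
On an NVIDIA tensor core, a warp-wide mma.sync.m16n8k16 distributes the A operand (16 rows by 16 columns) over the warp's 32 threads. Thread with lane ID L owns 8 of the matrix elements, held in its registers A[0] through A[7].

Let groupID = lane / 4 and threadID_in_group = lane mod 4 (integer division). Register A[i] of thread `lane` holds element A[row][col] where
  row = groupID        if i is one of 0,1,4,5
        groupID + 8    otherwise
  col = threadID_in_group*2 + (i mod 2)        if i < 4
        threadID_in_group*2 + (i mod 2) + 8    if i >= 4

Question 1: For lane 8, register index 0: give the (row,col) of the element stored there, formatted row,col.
2,0

lane 8=>8/4=2, 8 mod 4=0
i=0  r:2+0=>2  c:2·0+0+0=>0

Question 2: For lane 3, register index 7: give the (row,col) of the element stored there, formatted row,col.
L=3⇒gr=3>>2=0, th=3&3=3
[7]⇒row 0+8=8  col 3·2+1+8=15

8,15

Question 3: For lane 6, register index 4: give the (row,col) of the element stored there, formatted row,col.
1,12

L=6->g=6>>2=1, t=6&3=2
[4]->row 1+0=1  col 2·2+0+8=12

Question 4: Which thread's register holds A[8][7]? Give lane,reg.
3,3

r: 8->gid=0,r8=1  c: 7->c8=0,tid=3,i&1=1
L=0*4+3=3  i=0*4+1*2+1=3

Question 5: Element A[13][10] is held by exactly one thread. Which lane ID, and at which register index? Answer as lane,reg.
21,6

r=13→G=5,rhi=1  c=10→chi=1,T=1,p=0
L=5*4+1=21  i=1*4+1*2+0=6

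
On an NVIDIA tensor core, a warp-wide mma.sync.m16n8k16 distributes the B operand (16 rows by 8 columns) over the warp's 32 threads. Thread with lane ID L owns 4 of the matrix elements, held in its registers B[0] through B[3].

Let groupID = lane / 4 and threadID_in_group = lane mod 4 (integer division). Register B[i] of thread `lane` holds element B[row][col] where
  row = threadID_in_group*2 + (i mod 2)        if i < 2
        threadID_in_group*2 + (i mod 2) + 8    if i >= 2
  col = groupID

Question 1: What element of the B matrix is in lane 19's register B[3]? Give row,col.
15,4

lane 19->19/4=4, 19 mod 4=3
i=3  r:2·3+1+8->15  c:4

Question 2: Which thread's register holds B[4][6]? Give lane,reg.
c=6->g=6  r=4->rb=0,t=2,b0=0
L=6*4+2=26  i=0*2+0=0

26,0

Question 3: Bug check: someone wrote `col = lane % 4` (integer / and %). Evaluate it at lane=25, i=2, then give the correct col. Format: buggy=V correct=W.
`lane % 4`[25,2]->1
lane 25: g=6 (25/4), t=1 (25%4)
i=2: r=1*2+0+8=10, c=g=6
col: 1 vs 6

buggy=1 correct=6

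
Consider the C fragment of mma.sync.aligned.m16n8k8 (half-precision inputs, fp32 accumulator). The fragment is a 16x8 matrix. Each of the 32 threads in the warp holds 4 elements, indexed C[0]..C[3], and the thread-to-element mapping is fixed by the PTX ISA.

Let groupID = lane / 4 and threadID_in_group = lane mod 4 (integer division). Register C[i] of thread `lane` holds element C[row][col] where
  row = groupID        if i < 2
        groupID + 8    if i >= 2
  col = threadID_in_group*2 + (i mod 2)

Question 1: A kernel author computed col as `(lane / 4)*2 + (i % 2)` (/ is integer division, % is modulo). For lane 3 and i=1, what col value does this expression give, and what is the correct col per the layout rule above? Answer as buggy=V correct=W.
buggy=1 correct=7

`(lane / 4)*2 + (i % 2)`[3,1]⇒1
lane 3: gr=0 (3/4), th=3 (3%4)
i=1: r=0+0=0, c=3*2+1=7
col: 1 vs 7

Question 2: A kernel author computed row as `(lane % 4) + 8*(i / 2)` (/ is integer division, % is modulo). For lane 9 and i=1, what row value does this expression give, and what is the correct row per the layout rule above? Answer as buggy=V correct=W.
buggy=1 correct=2

`(lane % 4) + 8*(i / 2)`[9,1]->1
lane 9: g=2 (9/4), t=1 (9%4)
i=1: r=2+0=2, c=1*2+1=3
row: 1 vs 2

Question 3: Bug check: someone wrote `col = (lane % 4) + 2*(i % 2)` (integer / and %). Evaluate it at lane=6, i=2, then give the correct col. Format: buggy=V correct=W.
buggy=2 correct=4

`(lane % 4) + 2*(i % 2)`[6,2]→2
6: G=1,T=2
[2] (1+8,2*2+0) = (9,4)
col: 2 vs 4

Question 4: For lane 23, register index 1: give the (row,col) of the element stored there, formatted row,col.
L=23⇒gr=23>>2=5, th=23&3=3
[1]⇒row 5+0=5  col 3·2+1=7

5,7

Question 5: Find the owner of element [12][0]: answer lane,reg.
16,2

r: 12->gid=4,r8=1  c: 0->tid=0,i&1=0
L=4*4+0=16  i=1*2+0=2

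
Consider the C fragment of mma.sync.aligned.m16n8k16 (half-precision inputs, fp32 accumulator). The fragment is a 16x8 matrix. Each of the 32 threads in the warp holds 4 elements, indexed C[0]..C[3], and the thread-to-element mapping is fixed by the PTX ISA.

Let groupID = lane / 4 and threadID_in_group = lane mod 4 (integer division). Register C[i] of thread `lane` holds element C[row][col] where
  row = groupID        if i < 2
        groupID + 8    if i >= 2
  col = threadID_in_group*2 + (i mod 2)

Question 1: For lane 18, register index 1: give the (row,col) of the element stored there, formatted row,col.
4,5

L=18=>grp=18>>2=4, tig=18&3=2
[1]=>row 4+0=4  col 2·2+1=5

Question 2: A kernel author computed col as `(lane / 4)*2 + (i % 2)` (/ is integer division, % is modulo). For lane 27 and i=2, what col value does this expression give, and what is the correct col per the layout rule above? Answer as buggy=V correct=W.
`(lane / 4)*2 + (i % 2)`[27,2]->12
lane 27->27/4=6, 27 mod 4=3
i=2  r:6+8->14  c:2·3+0->6
col: 12 vs 6

buggy=12 correct=6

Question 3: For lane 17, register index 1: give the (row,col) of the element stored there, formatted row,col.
L=17=>grp=17>>2=4, tig=17&3=1
[1]=>row 4+0=4  col 1·2+1=3

4,3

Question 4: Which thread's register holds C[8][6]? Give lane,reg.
r: 8->gid=0,r8=1  c: 6->tid=3,i&1=0
L=0*4+3=3  i=1*2+0=2

3,2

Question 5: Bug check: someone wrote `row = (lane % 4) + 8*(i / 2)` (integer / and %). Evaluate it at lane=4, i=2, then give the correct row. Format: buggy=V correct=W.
buggy=8 correct=9

`(lane % 4) + 8*(i / 2)`[4,2]→8
lane 4→4/4=1, 4 mod 4=0
i=2  r:1+8→9  c:2·0+0→0
row: 8 vs 9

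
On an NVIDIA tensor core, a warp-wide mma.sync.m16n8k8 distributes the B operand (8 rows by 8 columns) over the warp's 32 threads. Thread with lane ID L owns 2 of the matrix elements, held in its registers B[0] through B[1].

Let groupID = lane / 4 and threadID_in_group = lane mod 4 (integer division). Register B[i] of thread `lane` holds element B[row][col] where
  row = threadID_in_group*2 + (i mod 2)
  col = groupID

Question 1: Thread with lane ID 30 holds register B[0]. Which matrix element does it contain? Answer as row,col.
lane 30: gid=7 (30/4), tid=2 (30%4)
i=0: r=2*2+0=4, c=gid=7

4,7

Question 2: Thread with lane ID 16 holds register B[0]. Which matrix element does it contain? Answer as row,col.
L=16->gid=16>>2=4, tid=16&3=0
[0]->row 0·2+0=0  col gid=4

0,4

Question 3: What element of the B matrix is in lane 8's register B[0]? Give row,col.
lane 8: gr=2 (8/4), th=0 (8%4)
i=0: r=0*2+0=0, c=gr=2

0,2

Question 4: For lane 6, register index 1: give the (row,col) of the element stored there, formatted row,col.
5,1

L=6⇒gr=6>>2=1, th=6&3=2
[1]⇒row 2·2+1=5  col gr=1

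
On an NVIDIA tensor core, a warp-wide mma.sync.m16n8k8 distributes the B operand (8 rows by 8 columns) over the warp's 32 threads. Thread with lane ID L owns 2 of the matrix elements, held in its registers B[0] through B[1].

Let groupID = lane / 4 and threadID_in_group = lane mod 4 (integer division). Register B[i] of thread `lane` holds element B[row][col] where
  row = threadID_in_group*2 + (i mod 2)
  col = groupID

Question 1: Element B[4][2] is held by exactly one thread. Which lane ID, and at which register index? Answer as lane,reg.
c:2=>grp=2  r:4=>tig=2,lo=0
L=2*4+2=10  i=0=0

10,0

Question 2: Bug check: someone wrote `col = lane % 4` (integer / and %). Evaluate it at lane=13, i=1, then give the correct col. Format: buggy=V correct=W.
`lane % 4`[13,1]=>1
lane 13: grp=3 (13/4), tig=1 (13%4)
i=1: r=1*2+1=3, c=grp=3
col: 1 vs 3

buggy=1 correct=3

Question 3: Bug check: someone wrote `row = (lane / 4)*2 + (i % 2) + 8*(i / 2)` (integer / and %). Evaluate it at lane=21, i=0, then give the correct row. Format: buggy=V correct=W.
`(lane / 4)*2 + (i % 2) + 8*(i / 2)`[21,0]->10
lane 21->21/4=5, 21 mod 4=1
i=0  r:2·1+0->2  c:5
row: 10 vs 2

buggy=10 correct=2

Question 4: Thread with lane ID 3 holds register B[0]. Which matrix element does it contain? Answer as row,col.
lane 3->3/4=0, 3 mod 4=3
i=0  r:2·3+0->6  c:0

6,0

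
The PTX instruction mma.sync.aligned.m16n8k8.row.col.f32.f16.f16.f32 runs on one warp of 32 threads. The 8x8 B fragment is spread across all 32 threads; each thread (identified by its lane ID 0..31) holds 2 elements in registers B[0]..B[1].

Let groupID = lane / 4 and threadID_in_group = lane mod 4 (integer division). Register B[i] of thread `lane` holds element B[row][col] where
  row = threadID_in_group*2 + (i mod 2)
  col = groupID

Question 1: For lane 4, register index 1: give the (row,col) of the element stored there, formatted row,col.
L=4->g=4>>2=1, t=4&3=0
[1]->row 0·2+1=1  col g=1

1,1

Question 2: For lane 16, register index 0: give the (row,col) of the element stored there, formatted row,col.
0,4

L=16->gid=16>>2=4, tid=16&3=0
[0]->row 0·2+0=0  col gid=4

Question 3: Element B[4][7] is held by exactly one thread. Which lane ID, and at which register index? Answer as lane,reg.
c:7=>grp=7  r:4=>tig=2,lo=0
L=7*4+2=30  i=0=0

30,0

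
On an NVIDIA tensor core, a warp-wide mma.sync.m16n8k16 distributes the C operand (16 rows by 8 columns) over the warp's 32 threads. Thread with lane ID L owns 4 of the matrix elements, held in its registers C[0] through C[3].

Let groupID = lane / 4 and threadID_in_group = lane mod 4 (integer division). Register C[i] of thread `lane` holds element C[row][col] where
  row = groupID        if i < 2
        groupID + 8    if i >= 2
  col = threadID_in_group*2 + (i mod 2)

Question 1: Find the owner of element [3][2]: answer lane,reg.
r=3→G=3,rhi=0  c=2→T=1,p=0
L=3*4+1=13  i=0*2+0=0

13,0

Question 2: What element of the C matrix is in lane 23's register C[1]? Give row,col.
5,7

23: gr=5,th=3
[1] (5+0,3*2+1) = (5,7)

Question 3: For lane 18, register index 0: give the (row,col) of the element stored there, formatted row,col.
4,4

18: gr=4,th=2
[0] (4+0,2*2+0) = (4,4)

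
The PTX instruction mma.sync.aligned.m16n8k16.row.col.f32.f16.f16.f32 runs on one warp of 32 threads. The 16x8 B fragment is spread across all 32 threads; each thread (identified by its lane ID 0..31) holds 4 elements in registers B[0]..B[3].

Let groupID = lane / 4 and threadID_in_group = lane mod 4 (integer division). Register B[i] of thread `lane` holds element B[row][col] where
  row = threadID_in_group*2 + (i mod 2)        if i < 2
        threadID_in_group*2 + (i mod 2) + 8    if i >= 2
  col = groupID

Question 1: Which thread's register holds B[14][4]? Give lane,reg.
19,2

c=4->g=4  r=14->rb=1,t=3,b0=0
L=4*4+3=19  i=1*2+0=2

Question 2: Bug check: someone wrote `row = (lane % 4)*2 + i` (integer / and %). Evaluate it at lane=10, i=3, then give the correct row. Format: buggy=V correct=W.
buggy=7 correct=13

`(lane % 4)*2 + i`[10,3]⇒7
L=10⇒gr=10>>2=2, th=10&3=2
[3]⇒row 2·2+1+8=13  col gr=2
row: 7 vs 13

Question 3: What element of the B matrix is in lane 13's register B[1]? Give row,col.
3,3

lane 13⇒13/4=3, 13 mod 4=1
i=1  r:2·1+1+0⇒3  c:3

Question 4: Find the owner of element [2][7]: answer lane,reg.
c=7->g=7  r=2->rb=0,t=1,b0=0
L=7*4+1=29  i=0*2+0=0

29,0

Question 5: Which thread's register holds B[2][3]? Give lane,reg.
13,0

c=3→G=3  r=2→rhi=0,T=1,p=0
L=3*4+1=13  i=0*2+0=0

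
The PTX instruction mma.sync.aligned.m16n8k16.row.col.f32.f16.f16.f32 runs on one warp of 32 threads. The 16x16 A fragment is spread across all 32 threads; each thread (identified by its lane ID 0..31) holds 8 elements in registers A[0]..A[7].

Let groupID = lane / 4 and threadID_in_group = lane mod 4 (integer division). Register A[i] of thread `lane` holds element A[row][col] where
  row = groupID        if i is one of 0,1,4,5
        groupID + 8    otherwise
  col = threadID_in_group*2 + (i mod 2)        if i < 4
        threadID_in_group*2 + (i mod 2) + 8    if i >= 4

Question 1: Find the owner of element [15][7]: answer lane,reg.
31,3

r=15→G=7,rhi=1  c=7→chi=0,T=3,p=1
L=7*4+3=31  i=0*4+1*2+1=3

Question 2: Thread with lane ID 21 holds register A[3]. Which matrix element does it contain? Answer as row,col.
lane 21: g=5 (21/4), t=1 (21%4)
i=3: r=5+8=13, c=1*2+1+0=3

13,3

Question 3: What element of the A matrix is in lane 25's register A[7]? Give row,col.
25: G=6,T=1
[7] (6+8,1*2+1+8) = (14,11)

14,11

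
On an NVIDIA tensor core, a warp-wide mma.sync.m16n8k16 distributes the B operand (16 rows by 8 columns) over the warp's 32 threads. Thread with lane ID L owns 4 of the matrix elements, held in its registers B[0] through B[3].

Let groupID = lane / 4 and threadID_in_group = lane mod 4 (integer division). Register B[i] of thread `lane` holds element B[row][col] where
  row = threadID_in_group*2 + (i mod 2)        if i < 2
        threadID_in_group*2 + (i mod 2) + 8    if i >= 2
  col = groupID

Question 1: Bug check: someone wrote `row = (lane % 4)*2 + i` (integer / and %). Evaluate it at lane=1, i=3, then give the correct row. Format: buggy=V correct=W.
`(lane % 4)*2 + i`[1,3]=>5
1: grp=0,tig=1
[3] (1*2+1+8,0) = (11,0)
row: 5 vs 11

buggy=5 correct=11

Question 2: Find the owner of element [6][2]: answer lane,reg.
11,0

c=2→G=2  r=6→rhi=0,T=3,p=0
L=2*4+3=11  i=0*2+0=0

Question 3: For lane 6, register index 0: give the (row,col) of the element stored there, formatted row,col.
4,1

6: G=1,T=2
[0] (2*2+0+0,1) = (4,1)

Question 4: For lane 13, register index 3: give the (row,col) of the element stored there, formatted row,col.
11,3

13: G=3,T=1
[3] (1*2+1+8,3) = (11,3)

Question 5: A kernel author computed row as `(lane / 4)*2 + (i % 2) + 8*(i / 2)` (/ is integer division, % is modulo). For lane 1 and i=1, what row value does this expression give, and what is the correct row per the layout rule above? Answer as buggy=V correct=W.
`(lane / 4)*2 + (i % 2) + 8*(i / 2)`[1,1]->1
1: g=0,t=1
[1] (1*2+1+0,0) = (3,0)
row: 1 vs 3

buggy=1 correct=3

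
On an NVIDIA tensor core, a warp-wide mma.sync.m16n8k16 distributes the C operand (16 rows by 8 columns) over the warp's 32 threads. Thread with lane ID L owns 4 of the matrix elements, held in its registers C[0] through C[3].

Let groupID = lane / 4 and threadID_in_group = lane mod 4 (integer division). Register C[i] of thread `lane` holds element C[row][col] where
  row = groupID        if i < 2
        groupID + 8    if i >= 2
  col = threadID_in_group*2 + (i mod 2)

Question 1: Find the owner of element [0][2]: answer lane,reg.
r=0→G=0,rhi=0  c=2→T=1,p=0
L=0*4+1=1  i=0*2+0=0

1,0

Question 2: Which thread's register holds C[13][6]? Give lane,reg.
23,2

r=13->g=5,rb=1  c=6->t=3,b0=0
L=5*4+3=23  i=1*2+0=2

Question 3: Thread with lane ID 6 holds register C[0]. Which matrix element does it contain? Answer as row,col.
1,4

L=6->gid=6>>2=1, tid=6&3=2
[0]->row 1+0=1  col 2·2+0=4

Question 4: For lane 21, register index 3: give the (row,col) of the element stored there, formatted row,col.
13,3

lane 21->21/4=5, 21 mod 4=1
i=3  r:5+8->13  c:2·1+1->3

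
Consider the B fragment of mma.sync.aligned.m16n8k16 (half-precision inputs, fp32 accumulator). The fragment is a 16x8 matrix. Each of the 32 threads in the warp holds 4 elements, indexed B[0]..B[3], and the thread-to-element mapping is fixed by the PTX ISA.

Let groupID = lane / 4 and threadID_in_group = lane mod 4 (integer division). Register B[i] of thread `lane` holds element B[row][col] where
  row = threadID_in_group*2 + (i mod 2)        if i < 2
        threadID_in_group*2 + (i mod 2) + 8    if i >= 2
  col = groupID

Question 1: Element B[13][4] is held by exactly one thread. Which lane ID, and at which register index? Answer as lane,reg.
c:4=>grp=4  r:13=>rB=1,tig=2,lo=1
L=4*4+2=18  i=1*2+1=3

18,3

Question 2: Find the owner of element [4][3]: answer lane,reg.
14,0

c:3=>grp=3  r:4=>rB=0,tig=2,lo=0
L=3*4+2=14  i=0*2+0=0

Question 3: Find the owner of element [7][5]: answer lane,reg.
c=5→G=5  r=7→rhi=0,T=3,p=1
L=5*4+3=23  i=0*2+1=1

23,1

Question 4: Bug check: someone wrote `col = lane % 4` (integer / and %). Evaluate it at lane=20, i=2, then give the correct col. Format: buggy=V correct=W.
buggy=0 correct=5

`lane % 4`[20,2]=>0
L=20=>grp=20>>2=5, tig=20&3=0
[2]=>row 0·2+0+8=8  col grp=5
col: 0 vs 5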